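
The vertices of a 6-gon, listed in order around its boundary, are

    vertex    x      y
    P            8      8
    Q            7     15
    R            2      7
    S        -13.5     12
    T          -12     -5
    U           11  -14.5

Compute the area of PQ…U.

423

Apply Gauss's area formula: 2A = Σ (x_i·y_{i+1} − x_{i+1}·y_i), indices taken mod 6.
Σ = (64) + (19) + (118.5) + (211.5) + (229) + (204) = 846
Area = |Σ|/2 = 423.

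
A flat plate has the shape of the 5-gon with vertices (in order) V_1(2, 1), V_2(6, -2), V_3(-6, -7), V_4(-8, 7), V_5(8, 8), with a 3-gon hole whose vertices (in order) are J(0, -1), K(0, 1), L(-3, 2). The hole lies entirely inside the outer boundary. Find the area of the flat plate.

142

Outer boundary:
Apply the surveyor's formula: 2A = Σ (x_i·y_{i+1} − x_{i+1}·y_i), indices taken mod 5.
Σ = (-10) + (-54) + (-98) + (-120) + (-8) = -290
Area = |Σ|/2 = 145.
Hole:
J→K: (0)(1) − (0)(-1) = 0
K→L: (0)(2) − (-3)(1) = 3
L→J: (-3)(-1) − (0)(2) = 3
Σ = 6
Area = |Σ|/2 = 3.
Net area = 145 − 3 = 142.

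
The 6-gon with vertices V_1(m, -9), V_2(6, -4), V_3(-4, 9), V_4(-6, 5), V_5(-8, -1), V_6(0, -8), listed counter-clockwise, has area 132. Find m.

7

The doubled signed area Σ (x_i y_{i+1} − x_{i+1} y_i) is linear in m.
With m=0 it equals 236; the coefficient of m is 4 (from the two edges through V_1).
So 4·m + 236 = 2·132 = 264 ⇒ m = 7.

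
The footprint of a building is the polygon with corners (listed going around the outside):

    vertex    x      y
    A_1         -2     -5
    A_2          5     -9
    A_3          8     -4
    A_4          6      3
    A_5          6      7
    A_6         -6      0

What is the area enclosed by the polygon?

Apply the surveyor's formula: 2A = Σ (x_i·y_{i+1} − x_{i+1}·y_i), indices taken mod 6.
Σ = (43) + (52) + (48) + (24) + (42) + (30) = 239
Area = |Σ|/2 = 119.5.

119.5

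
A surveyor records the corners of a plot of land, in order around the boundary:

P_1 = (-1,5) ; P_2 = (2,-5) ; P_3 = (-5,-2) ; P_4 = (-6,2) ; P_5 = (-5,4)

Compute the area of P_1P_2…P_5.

Cross-terms: -5, -29, -22, -14, -21  ⇒  Σ = -91
Area = |Σ|/2 = 45.5.

45.5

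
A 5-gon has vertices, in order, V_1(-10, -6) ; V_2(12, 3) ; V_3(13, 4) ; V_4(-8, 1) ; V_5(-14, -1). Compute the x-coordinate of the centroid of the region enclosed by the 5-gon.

-863/288

Apply the surveyor's formula. First the cross-terms c_i = x_i·y_{i+1} − x_{i+1}·y_i:
  42, 9, 45, 22, 74  ⇒  2A = 192, A = 96.
Then Σ (x_i + x_{i+1})·c_i = -1726, so x̄ = -1726 / (6·96) = -863/288.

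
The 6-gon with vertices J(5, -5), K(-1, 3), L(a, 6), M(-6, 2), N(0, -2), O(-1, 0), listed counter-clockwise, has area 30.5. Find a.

-6

The doubled signed area Σ (x_i y_{i+1} − x_{i+1} y_i) is linear in a.
With a=0 it equals 55; the coefficient of a is -1 (from the two edges through L).
So -1·a + 55 = 2·30.5 = 61 ⇒ a = -6.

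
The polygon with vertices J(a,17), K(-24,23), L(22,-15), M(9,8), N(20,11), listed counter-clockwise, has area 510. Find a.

14

Write out the shoelace sum; only the two edges meeting at J involve a:
2·Area = [(20·17 − a·11) + (a·23 − (-24)·17)] + 104
       = 12·a + 852 = 1020
⇒ a = 14.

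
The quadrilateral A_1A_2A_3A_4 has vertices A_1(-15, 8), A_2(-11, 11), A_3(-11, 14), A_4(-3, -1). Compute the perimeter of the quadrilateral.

|A_1A_2| = √((4)² + (3)²) = √25 = 5
|A_2A_3| = √((0)² + (3)²) = √9 = 3
|A_3A_4| = √((8)² + (-15)²) = √289 = 17
|A_4A_1| = √((-12)² + (9)²) = √225 = 15
Perimeter = 5 + 3 + 17 + 15 = 40.

40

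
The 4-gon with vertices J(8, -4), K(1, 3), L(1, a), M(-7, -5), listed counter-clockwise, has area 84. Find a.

Write out the shoelace sum; only the two edges meeting at L involve a:
2·Area = [(1·a − 1·3) + (1·(-5) − (-7)·a)] + 96
       = 8·a + 88 = 168
⇒ a = 10.

10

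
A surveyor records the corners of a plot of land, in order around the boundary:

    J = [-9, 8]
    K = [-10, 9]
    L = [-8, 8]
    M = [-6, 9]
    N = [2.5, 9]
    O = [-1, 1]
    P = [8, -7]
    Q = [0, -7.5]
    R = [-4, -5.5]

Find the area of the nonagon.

135.25

J→K: (-9)(9) − (-10)(8) = -1
K→L: (-10)(8) − (-8)(9) = -8
L→M: (-8)(9) − (-6)(8) = -24
M→N: (-6)(9) − (2.5)(9) = -76.5
N→O: (2.5)(1) − (-1)(9) = 11.5
O→P: (-1)(-7) − (8)(1) = -1
P→Q: (8)(-7.5) − (0)(-7) = -60
Q→R: (0)(-5.5) − (-4)(-7.5) = -30
R→J: (-4)(8) − (-9)(-5.5) = -81.5
Σ = -270.5
Area = |Σ|/2 = 135.25.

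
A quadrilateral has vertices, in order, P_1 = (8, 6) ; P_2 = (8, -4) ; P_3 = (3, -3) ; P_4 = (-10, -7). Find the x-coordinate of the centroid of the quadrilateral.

Apply the shoelace formula. First the cross-terms c_i = x_i·y_{i+1} − x_{i+1}·y_i:
  -80, -12, -51, -4  ⇒  2A = -147, A = -73.5.
Then Σ (x_i + x_{i+1})·c_i = -1047, so x̄ = -1047 / (6·(-73.5)) = 349/147.

349/147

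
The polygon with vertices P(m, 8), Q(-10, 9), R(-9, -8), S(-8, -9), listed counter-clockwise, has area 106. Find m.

Write out the shoelace sum; only the two edges meeting at P involve m:
2·Area = [((-8)·8 − m·(-9)) + (m·9 − (-10)·8)] + 178
       = 18·m + 194 = 212
⇒ m = 1.

1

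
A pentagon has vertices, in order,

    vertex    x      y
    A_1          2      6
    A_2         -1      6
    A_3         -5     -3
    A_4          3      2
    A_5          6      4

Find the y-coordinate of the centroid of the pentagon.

298/117

Apply the shoelace formula. First the cross-terms c_i = x_i·y_{i+1} − x_{i+1}·y_i:
  18, 33, -1, 0, 28  ⇒  2A = 78, A = 39.
Then Σ (y_i + y_{i+1})·c_i = 596, so ȳ = 596 / (6·39) = 298/117.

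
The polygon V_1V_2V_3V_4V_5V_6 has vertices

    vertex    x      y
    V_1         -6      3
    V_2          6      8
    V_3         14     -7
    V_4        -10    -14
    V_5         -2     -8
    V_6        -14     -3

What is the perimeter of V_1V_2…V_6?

88

|V_1V_2| = √((12)² + (5)²) = √169 = 13
|V_2V_3| = √((8)² + (-15)²) = √289 = 17
|V_3V_4| = √((-24)² + (-7)²) = √625 = 25
|V_4V_5| = √((8)² + (6)²) = √100 = 10
|V_5V_6| = √((-12)² + (5)²) = √169 = 13
|V_6V_1| = √((8)² + (6)²) = √100 = 10
Perimeter = 13 + 17 + 25 + 10 + 13 + 10 = 88.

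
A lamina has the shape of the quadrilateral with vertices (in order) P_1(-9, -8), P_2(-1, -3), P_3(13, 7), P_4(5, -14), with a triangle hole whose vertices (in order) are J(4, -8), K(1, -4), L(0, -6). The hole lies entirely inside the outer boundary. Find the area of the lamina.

Outer boundary:
Apply the shoelace (surveyor's) formula: 2A = Σ (x_i·y_{i+1} − x_{i+1}·y_i), indices taken mod 4.
Σ = (19) + (32) + (-217) + (-166) = -332
Area = |Σ|/2 = 166.
Hole:
Σ = (-8) + (-6) + (24) = 10
Area = |Σ|/2 = 5.
Net area = 166 − 5 = 161.

161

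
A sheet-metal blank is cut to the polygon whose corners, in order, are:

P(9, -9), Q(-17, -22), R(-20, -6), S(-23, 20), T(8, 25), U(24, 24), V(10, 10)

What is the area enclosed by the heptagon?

Apply the surveyor's formula: 2A = Σ (x_i·y_{i+1} − x_{i+1}·y_i), indices taken mod 7.
Cross-terms: -351, -338, -538, -735, -408, 0, -180  ⇒  Σ = -2550
Area = |Σ|/2 = 1275.

1275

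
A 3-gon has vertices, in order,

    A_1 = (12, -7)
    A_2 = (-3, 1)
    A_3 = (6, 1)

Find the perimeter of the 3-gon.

|A_1A_2| = √((-15)² + (8)²) = √289 = 17
|A_2A_3| = √((9)² + (0)²) = √81 = 9
|A_3A_1| = √((6)² + (-8)²) = √100 = 10
Perimeter = 17 + 9 + 10 = 36.

36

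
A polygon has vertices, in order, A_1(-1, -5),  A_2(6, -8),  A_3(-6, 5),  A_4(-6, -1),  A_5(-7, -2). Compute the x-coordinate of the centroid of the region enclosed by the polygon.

-571/282

Apply Gauss's area formula. First the cross-terms c_i = x_i·y_{i+1} − x_{i+1}·y_i:
  38, -18, 36, 5, 33  ⇒  2A = 94, A = 47.
Then Σ (x_i + x_{i+1})·c_i = -571, so x̄ = -571 / (6·47) = -571/282.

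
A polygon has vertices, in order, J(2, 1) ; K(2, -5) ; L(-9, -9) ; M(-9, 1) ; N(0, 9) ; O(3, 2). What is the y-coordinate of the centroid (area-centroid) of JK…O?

Apply the surveyor's formula. First the cross-terms c_i = x_i·y_{i+1} − x_{i+1}·y_i:
  -12, -63, -90, -81, -27, -1  ⇒  2A = -274, A = -137.
Then Σ (y_i + y_{i+1})·c_i = 540, so ȳ = 540 / (6·(-137)) = -90/137.

-90/137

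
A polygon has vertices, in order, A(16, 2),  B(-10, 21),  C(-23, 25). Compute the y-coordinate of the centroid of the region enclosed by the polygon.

16

Apply the surveyor's formula. First the cross-terms c_i = x_i·y_{i+1} − x_{i+1}·y_i:
  356, 233, -446  ⇒  2A = 143, A = 71.5.
Then Σ (y_i + y_{i+1})·c_i = 6864, so ȳ = 6864 / (6·71.5) = 16.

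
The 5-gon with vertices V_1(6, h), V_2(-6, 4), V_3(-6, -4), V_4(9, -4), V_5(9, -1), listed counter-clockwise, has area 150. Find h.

9

Write out the shoelace sum; only the two edges meeting at V_1 involve h:
2·Area = [(9·h − 6·(-1)) + (6·4 − (-6)·h)] + 135
       = 15·h + 165 = 300
⇒ h = 9.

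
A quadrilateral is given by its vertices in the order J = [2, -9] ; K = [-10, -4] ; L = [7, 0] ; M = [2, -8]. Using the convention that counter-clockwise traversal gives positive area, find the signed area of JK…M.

-64

Apply Gauss's area formula: 2A = Σ (x_i·y_{i+1} − x_{i+1}·y_i), indices taken mod 4.
Σ = (-98) + (28) + (-56) + (-2) = -128
Signed area = Σ/2 = -64 (negative ⇒ clockwise traversal).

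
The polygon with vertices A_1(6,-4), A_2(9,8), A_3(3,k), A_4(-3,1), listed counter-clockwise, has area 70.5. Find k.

Write out the shoelace sum; only the two edges meeting at A_3 involve k:
2·Area = [(9·k − 3·8) + (3·1 − (-3)·k)] + 90
       = 12·k + 69 = 141
⇒ k = 6.

6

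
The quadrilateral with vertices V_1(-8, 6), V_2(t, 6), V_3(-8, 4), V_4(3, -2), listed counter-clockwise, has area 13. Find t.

-10

The doubled signed area Σ (x_i y_{i+1} − x_{i+1} y_i) is linear in t.
With t=0 it equals 6; the coefficient of t is -2 (from the two edges through V_2).
So -2·t + 6 = 2·13 = 26 ⇒ t = -10.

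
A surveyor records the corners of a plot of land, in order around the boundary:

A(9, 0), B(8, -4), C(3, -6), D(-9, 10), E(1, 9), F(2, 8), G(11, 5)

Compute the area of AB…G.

160

Apply the surveyor's formula: 2A = Σ (x_i·y_{i+1} − x_{i+1}·y_i), indices taken mod 7.
A→B: (9)(-4) − (8)(0) = -36
B→C: (8)(-6) − (3)(-4) = -36
C→D: (3)(10) − (-9)(-6) = -24
D→E: (-9)(9) − (1)(10) = -91
E→F: (1)(8) − (2)(9) = -10
F→G: (2)(5) − (11)(8) = -78
G→A: (11)(0) − (9)(5) = -45
Σ = -320
Area = |Σ|/2 = 160.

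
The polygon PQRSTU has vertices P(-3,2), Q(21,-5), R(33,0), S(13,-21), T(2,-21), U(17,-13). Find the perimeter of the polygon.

120

|PQ| = √((24)² + (-7)²) = √625 = 25
|QR| = √((12)² + (5)²) = √169 = 13
|RS| = √((-20)² + (-21)²) = √841 = 29
|ST| = √((-11)² + (0)²) = √121 = 11
|TU| = √((15)² + (8)²) = √289 = 17
|UP| = √((-20)² + (15)²) = √625 = 25
Perimeter = 25 + 13 + 29 + 11 + 17 + 25 = 120.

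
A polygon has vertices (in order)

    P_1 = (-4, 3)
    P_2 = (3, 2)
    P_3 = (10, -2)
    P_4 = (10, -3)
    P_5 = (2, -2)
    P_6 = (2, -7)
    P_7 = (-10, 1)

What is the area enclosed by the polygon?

85.5

Apply the shoelace (surveyor's) formula: 2A = Σ (x_i·y_{i+1} − x_{i+1}·y_i), indices taken mod 7.
Σ = (-17) + (-26) + (-10) + (-14) + (-10) + (-68) + (-26) = -171
Area = |Σ|/2 = 85.5.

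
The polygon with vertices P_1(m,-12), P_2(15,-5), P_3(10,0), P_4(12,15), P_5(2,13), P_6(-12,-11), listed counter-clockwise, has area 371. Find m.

-7

Write out the shoelace sum; only the two edges meeting at P_1 involve m:
2·Area = [((-12)·(-12) − m·(-11)) + (m·(-5) − 15·(-12))] + 460
       = 6·m + 784 = 742
⇒ m = -7.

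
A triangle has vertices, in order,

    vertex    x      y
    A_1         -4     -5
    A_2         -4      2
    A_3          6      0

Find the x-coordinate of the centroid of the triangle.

Apply the shoelace formula. First the cross-terms c_i = x_i·y_{i+1} − x_{i+1}·y_i:
  -28, -12, -30  ⇒  2A = -70, A = -35.
Then Σ (x_i + x_{i+1})·c_i = 140, so x̄ = 140 / (6·(-35)) = -2/3.

-2/3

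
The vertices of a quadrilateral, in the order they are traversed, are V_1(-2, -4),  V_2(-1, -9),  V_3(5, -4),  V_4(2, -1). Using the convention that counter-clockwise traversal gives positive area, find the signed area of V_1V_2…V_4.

28

Σ = (14) + (49) + (3) + (-10) = 56
Signed area = Σ/2 = 28 (positive ⇒ counter-clockwise traversal).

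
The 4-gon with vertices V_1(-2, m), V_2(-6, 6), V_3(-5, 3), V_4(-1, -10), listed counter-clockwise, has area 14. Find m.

-1

Write out the shoelace sum; only the two edges meeting at V_1 involve m:
2·Area = [((-1)·m − (-2)·(-10)) + ((-2)·6 − (-6)·m)] + 65
       = 5·m + 33 = 28
⇒ m = -1.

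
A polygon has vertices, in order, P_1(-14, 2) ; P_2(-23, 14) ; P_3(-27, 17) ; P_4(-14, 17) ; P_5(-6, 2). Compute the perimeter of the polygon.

58

|P_1P_2| = √((-9)² + (12)²) = √225 = 15
|P_2P_3| = √((-4)² + (3)²) = √25 = 5
|P_3P_4| = √((13)² + (0)²) = √169 = 13
|P_4P_5| = √((8)² + (-15)²) = √289 = 17
|P_5P_1| = √((-8)² + (0)²) = √64 = 8
Perimeter = 15 + 5 + 13 + 17 + 8 = 58.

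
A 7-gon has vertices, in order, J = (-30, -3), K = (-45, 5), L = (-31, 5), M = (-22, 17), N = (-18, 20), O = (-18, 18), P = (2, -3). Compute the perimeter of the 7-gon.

114

|JK| = √((-15)² + (8)²) = √289 = 17
|KL| = √((14)² + (0)²) = √196 = 14
|LM| = √((9)² + (12)²) = √225 = 15
|MN| = √((4)² + (3)²) = √25 = 5
|NO| = √((0)² + (-2)²) = √4 = 2
|OP| = √((20)² + (-21)²) = √841 = 29
|PJ| = √((-32)² + (0)²) = √1024 = 32
Perimeter = 17 + 14 + 15 + 5 + 2 + 29 + 32 = 114.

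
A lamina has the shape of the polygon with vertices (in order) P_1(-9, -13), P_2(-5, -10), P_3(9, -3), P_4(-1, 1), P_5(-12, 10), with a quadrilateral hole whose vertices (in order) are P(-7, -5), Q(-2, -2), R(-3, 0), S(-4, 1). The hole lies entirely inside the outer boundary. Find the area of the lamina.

Outer boundary:
P_1→P_2: (-9)(-10) − (-5)(-13) = 25
P_2→P_3: (-5)(-3) − (9)(-10) = 105
P_3→P_4: (9)(1) − (-1)(-3) = 6
P_4→P_5: (-1)(10) − (-12)(1) = 2
P_5→P_1: (-12)(-13) − (-9)(10) = 246
Σ = 384
Area = |Σ|/2 = 192.
Hole:
Cross-terms: 4, -6, -3, 27  ⇒  Σ = 22
Area = |Σ|/2 = 11.
Net area = 192 − 11 = 181.

181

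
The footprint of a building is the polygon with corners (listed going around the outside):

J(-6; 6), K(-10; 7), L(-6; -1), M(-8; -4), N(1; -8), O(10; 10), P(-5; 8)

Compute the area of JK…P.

Σ = (18) + (52) + (16) + (68) + (90) + (130) + (18) = 392
Area = |Σ|/2 = 196.

196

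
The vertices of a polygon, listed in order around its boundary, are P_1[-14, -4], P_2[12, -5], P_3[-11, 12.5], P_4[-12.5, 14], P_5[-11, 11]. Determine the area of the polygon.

Apply Gauss's area formula: 2A = Σ (x_i·y_{i+1} − x_{i+1}·y_i), indices taken mod 5.
Σ = (118) + (95) + (2.25) + (16.5) + (198) = 429.75
Area = |Σ|/2 = 214.875.

214.875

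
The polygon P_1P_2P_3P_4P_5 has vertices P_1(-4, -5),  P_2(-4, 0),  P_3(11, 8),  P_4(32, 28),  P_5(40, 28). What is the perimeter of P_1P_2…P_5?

114

|P_1P_2| = √((0)² + (5)²) = √25 = 5
|P_2P_3| = √((15)² + (8)²) = √289 = 17
|P_3P_4| = √((21)² + (20)²) = √841 = 29
|P_4P_5| = √((8)² + (0)²) = √64 = 8
|P_5P_1| = √((-44)² + (-33)²) = √3025 = 55
Perimeter = 5 + 17 + 29 + 8 + 55 = 114.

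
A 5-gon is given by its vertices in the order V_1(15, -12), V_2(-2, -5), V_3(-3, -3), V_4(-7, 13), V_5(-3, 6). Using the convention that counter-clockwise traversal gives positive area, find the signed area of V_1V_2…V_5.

-112.5

Cross-terms: -99, -9, -60, -3, -54  ⇒  Σ = -225
Signed area = Σ/2 = -112.5 (negative ⇒ clockwise traversal).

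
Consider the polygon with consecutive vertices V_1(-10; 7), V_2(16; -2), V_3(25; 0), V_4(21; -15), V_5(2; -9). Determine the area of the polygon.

326

Σ = (-92) + (50) + (-375) + (-159) + (-76) = -652
Area = |Σ|/2 = 326.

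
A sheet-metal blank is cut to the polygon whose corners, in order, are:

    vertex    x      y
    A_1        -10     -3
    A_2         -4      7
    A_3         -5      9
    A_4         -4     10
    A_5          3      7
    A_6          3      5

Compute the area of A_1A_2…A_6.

Apply the shoelace formula: 2A = Σ (x_i·y_{i+1} − x_{i+1}·y_i), indices taken mod 6.
Σ = (-82) + (-1) + (-14) + (-58) + (-6) + (41) = -120
Area = |Σ|/2 = 60.

60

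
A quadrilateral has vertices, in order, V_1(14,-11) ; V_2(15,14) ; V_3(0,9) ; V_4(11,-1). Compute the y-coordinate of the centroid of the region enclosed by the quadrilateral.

Apply the shoelace formula. First the cross-terms c_i = x_i·y_{i+1} − x_{i+1}·y_i:
  361, 135, -99, -107  ⇒  2A = 290, A = 145.
Then Σ (y_i + y_{i+1})·c_i = 4680, so ȳ = 4680 / (6·145) = 156/29.

156/29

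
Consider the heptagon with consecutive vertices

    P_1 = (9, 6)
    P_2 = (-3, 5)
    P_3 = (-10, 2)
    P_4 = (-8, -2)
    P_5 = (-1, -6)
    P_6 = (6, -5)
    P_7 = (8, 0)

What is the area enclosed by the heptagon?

159

Apply the shoelace (surveyor's) formula: 2A = Σ (x_i·y_{i+1} − x_{i+1}·y_i), indices taken mod 7.
Σ = (63) + (44) + (36) + (46) + (41) + (40) + (48) = 318
Area = |Σ|/2 = 159.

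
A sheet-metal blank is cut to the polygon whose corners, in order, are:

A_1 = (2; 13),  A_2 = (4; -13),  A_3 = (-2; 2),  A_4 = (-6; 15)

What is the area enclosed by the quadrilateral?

111

A_1→A_2: (2)(-13) − (4)(13) = -78
A_2→A_3: (4)(2) − (-2)(-13) = -18
A_3→A_4: (-2)(15) − (-6)(2) = -18
A_4→A_1: (-6)(13) − (2)(15) = -108
Σ = -222
Area = |Σ|/2 = 111.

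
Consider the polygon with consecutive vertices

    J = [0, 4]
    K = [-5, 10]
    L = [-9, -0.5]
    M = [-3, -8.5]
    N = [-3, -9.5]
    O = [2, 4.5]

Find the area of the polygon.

Apply the surveyor's formula: 2A = Σ (x_i·y_{i+1} − x_{i+1}·y_i), indices taken mod 6.
Σ = (20) + (92.5) + (75) + (3) + (5.5) + (8) = 204
Area = |Σ|/2 = 102.

102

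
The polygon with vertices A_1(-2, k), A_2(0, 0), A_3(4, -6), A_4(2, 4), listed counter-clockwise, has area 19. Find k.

1

The doubled signed area Σ (x_i y_{i+1} − x_{i+1} y_i) is linear in k.
With k=0 it equals 36; the coefficient of k is 2 (from the two edges through A_1).
So 2·k + 36 = 2·19 = 38 ⇒ k = 1.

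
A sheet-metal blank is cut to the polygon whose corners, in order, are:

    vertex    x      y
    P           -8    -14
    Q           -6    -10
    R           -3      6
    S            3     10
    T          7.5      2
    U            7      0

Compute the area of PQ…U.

Σ = (-4) + (-66) + (-48) + (-69) + (-14) + (-98) = -299
Area = |Σ|/2 = 149.5.

149.5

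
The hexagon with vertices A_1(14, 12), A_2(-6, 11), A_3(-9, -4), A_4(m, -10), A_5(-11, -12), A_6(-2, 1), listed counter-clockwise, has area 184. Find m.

-14

Write out the shoelace sum; only the two edges meeting at A_4 involve m:
2·Area = [((-9)·(-10) − m·(-4)) + (m·(-12) − (-11)·(-10))] + 276
       = -8·m + 256 = 368
⇒ m = -14.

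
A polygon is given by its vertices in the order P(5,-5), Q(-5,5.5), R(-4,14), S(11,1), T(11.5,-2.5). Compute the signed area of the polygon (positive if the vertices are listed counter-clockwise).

-143.75

Cross-terms: 2.5, -48, -158, -39, -45  ⇒  Σ = -287.5
Signed area = Σ/2 = -143.75 (negative ⇒ clockwise traversal).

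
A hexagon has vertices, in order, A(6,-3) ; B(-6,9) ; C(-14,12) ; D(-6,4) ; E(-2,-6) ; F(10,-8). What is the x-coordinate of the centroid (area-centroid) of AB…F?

Apply the shoelace formula. First the cross-terms c_i = x_i·y_{i+1} − x_{i+1}·y_i:
  36, 54, 16, 44, 76, 18  ⇒  2A = 244, A = 122.
Then Σ (x_i + x_{i+1})·c_i = -856, so x̄ = -856 / (6·122) = -214/183.

-214/183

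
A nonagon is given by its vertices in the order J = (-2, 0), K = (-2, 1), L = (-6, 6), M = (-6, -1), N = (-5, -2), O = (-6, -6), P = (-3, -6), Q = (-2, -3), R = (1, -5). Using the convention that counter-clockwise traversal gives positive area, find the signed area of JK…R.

38.5

Apply the shoelace formula: 2A = Σ (x_i·y_{i+1} − x_{i+1}·y_i), indices taken mod 9.
Σ = (-2) + (-6) + (42) + (7) + (18) + (18) + (-3) + (13) + (-10) = 77
Signed area = Σ/2 = 38.5 (positive ⇒ counter-clockwise traversal).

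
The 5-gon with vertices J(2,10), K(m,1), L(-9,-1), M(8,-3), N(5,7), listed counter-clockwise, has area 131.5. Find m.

The doubled signed area Σ (x_i y_{i+1} − x_{i+1} y_i) is linear in m.
With m=0 it equals 153; the coefficient of m is -11 (from the two edges through K).
So -11·m + 153 = 2·131.5 = 263 ⇒ m = -10.

-10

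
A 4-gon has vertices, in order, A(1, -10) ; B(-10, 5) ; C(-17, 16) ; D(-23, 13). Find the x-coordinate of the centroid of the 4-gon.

Apply the shoelace formula. First the cross-terms c_i = x_i·y_{i+1} − x_{i+1}·y_i:
  -95, -75, 147, 217  ⇒  2A = 194, A = 97.
Then Σ (x_i + x_{i+1})·c_i = -7774, so x̄ = -7774 / (6·97) = -3887/291.

-3887/291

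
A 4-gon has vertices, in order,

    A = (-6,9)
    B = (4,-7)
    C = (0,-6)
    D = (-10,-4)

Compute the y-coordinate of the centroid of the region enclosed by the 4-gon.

-59/96

Apply the shoelace (surveyor's) formula. First the cross-terms c_i = x_i·y_{i+1} − x_{i+1}·y_i:
  6, -24, -60, -114  ⇒  2A = -192, A = -96.
Then Σ (y_i + y_{i+1})·c_i = 354, so ȳ = 354 / (6·(-96)) = -59/96.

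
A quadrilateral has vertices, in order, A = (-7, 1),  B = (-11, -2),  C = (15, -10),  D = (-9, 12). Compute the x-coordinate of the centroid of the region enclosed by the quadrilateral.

-5/9

Apply the shoelace (surveyor's) formula. First the cross-terms c_i = x_i·y_{i+1} − x_{i+1}·y_i:
  25, 140, 90, 75  ⇒  2A = 330, A = 165.
Then Σ (x_i + x_{i+1})·c_i = -550, so x̄ = -550 / (6·165) = -5/9.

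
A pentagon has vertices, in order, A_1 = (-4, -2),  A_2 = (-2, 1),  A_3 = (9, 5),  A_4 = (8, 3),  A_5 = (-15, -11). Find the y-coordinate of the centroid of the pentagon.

-316/291

Apply the shoelace formula. First the cross-terms c_i = x_i·y_{i+1} − x_{i+1}·y_i:
  -8, -19, -13, -43, -14  ⇒  2A = -97, A = -48.5.
Then Σ (y_i + y_{i+1})·c_i = 316, so ȳ = 316 / (6·(-48.5)) = -316/291.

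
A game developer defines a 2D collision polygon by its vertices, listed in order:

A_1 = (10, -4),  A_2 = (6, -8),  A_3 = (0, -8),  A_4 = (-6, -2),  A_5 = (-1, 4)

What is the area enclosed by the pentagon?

107

Apply the shoelace (surveyor's) formula: 2A = Σ (x_i·y_{i+1} − x_{i+1}·y_i), indices taken mod 5.
A_1→A_2: (10)(-8) − (6)(-4) = -56
A_2→A_3: (6)(-8) − (0)(-8) = -48
A_3→A_4: (0)(-2) − (-6)(-8) = -48
A_4→A_5: (-6)(4) − (-1)(-2) = -26
A_5→A_1: (-1)(-4) − (10)(4) = -36
Σ = -214
Area = |Σ|/2 = 107.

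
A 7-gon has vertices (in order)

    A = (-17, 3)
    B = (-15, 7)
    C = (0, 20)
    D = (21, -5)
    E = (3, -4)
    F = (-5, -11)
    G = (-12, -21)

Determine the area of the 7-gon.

668

Σ = (-74) + (-300) + (-420) + (-69) + (-53) + (-27) + (-393) = -1336
Area = |Σ|/2 = 668.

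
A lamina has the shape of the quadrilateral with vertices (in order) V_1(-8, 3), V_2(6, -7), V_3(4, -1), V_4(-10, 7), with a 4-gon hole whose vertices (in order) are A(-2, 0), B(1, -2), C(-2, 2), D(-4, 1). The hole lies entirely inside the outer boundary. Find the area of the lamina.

47

Outer boundary:
V_1→V_2: (-8)(-7) − (6)(3) = 38
V_2→V_3: (6)(-1) − (4)(-7) = 22
V_3→V_4: (4)(7) − (-10)(-1) = 18
V_4→V_1: (-10)(3) − (-8)(7) = 26
Σ = 104
Area = |Σ|/2 = 52.
Hole:
Apply the surveyor's formula: 2A = Σ (x_i·y_{i+1} − x_{i+1}·y_i), indices taken mod 4.
Σ = (4) + (-2) + (6) + (2) = 10
Area = |Σ|/2 = 5.
Net area = 52 − 5 = 47.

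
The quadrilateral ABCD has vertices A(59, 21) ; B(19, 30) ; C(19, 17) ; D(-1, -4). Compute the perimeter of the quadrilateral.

148

|AB| = √((-40)² + (9)²) = √1681 = 41
|BC| = √((0)² + (-13)²) = √169 = 13
|CD| = √((-20)² + (-21)²) = √841 = 29
|DA| = √((60)² + (25)²) = √4225 = 65
Perimeter = 41 + 13 + 29 + 65 = 148.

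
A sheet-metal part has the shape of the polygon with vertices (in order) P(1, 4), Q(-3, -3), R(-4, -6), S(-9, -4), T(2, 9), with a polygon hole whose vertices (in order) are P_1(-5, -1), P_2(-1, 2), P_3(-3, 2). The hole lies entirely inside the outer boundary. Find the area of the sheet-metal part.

Outer boundary:
Apply Gauss's area formula: 2A = Σ (x_i·y_{i+1} − x_{i+1}·y_i), indices taken mod 5.
P→Q: (1)(-3) − (-3)(4) = 9
Q→R: (-3)(-6) − (-4)(-3) = 6
R→S: (-4)(-4) − (-9)(-6) = -38
S→T: (-9)(9) − (2)(-4) = -73
T→P: (2)(4) − (1)(9) = -1
Σ = -97
Area = |Σ|/2 = 48.5.
Hole:
Σ = (-11) + (4) + (13) = 6
Area = |Σ|/2 = 3.
Net area = 48.5 − 3 = 45.5.

45.5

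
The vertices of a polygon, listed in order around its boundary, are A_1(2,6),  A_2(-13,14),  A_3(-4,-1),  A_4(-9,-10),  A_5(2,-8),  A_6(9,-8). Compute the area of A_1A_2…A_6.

Apply Gauss's area formula: 2A = Σ (x_i·y_{i+1} − x_{i+1}·y_i), indices taken mod 6.
Σ = (106) + (69) + (31) + (92) + (56) + (70) = 424
Area = |Σ|/2 = 212.

212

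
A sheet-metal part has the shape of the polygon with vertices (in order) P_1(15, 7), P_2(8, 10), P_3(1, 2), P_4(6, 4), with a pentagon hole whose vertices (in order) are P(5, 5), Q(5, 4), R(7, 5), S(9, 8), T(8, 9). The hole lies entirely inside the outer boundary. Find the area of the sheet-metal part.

29.5

Outer boundary:
Apply the shoelace (surveyor's) formula: 2A = Σ (x_i·y_{i+1} − x_{i+1}·y_i), indices taken mod 4.
Σ = (94) + (6) + (-8) + (-18) = 74
Area = |Σ|/2 = 37.
Hole:
Apply the shoelace formula: 2A = Σ (x_i·y_{i+1} − x_{i+1}·y_i), indices taken mod 5.
Σ = (-5) + (-3) + (11) + (17) + (-5) = 15
Area = |Σ|/2 = 7.5.
Net area = 37 − 7.5 = 29.5.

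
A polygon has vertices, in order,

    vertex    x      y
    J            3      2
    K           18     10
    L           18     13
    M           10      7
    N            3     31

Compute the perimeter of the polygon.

|JK| = √((15)² + (8)²) = √289 = 17
|KL| = √((0)² + (3)²) = √9 = 3
|LM| = √((-8)² + (-6)²) = √100 = 10
|MN| = √((-7)² + (24)²) = √625 = 25
|NJ| = √((0)² + (-29)²) = √841 = 29
Perimeter = 17 + 3 + 10 + 25 + 29 = 84.

84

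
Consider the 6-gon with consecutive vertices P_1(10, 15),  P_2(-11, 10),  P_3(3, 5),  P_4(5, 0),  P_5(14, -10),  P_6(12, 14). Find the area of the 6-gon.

Apply the surveyor's formula: 2A = Σ (x_i·y_{i+1} − x_{i+1}·y_i), indices taken mod 6.
Σ = (265) + (-85) + (-25) + (-50) + (316) + (40) = 461
Area = |Σ|/2 = 230.5.

230.5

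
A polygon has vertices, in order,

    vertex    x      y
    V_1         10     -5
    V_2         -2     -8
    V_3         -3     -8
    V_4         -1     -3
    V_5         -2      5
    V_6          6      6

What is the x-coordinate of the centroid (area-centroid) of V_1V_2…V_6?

Apply Gauss's area formula. First the cross-terms c_i = x_i·y_{i+1} − x_{i+1}·y_i:
  -90, -8, 1, -11, -42, -90  ⇒  2A = -240, A = -120.
Then Σ (x_i + x_{i+1})·c_i = -2259, so x̄ = -2259 / (6·(-120)) = 3.1375.

3.1375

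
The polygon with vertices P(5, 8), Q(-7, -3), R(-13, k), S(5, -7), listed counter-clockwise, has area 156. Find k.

-12

Write out the shoelace sum; only the two edges meeting at R involve k:
2·Area = [((-7)·k − (-13)·(-3)) + ((-13)·(-7) − 5·k)] + 116
       = -12·k + 168 = 312
⇒ k = -12.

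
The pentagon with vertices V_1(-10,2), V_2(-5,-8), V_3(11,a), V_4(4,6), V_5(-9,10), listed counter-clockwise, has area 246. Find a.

Write out the shoelace sum; only the two edges meeting at V_3 involve a:
2·Area = [((-5)·a − 11·(-8)) + (11·6 − 4·a)] + 266
       = -9·a + 420 = 492
⇒ a = -8.

-8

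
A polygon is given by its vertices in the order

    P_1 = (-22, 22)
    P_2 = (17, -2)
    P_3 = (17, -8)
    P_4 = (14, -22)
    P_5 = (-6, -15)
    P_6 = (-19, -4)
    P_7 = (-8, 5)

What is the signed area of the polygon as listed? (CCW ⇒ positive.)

-745

Apply the shoelace (surveyor's) formula: 2A = Σ (x_i·y_{i+1} − x_{i+1}·y_i), indices taken mod 7.
Σ = (-330) + (-102) + (-262) + (-342) + (-261) + (-127) + (-66) = -1490
Signed area = Σ/2 = -745 (negative ⇒ clockwise traversal).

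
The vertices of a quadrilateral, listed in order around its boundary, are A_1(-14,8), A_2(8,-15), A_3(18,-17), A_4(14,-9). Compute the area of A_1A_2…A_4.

Apply the shoelace formula: 2A = Σ (x_i·y_{i+1} − x_{i+1}·y_i), indices taken mod 4.
Σ = (146) + (134) + (76) + (-14) = 342
Area = |Σ|/2 = 171.

171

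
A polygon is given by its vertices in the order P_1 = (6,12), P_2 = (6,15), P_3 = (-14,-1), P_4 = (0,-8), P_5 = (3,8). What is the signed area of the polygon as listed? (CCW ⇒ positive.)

P_1→P_2: (6)(15) − (6)(12) = 18
P_2→P_3: (6)(-1) − (-14)(15) = 204
P_3→P_4: (-14)(-8) − (0)(-1) = 112
P_4→P_5: (0)(8) − (3)(-8) = 24
P_5→P_1: (3)(12) − (6)(8) = -12
Σ = 346
Signed area = Σ/2 = 173 (positive ⇒ counter-clockwise traversal).

173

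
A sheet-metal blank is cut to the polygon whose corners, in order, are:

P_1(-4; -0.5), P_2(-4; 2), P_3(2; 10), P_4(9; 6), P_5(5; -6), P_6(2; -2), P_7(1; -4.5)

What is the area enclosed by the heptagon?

Apply the shoelace (surveyor's) formula: 2A = Σ (x_i·y_{i+1} − x_{i+1}·y_i), indices taken mod 7.
Cross-terms: -10, -44, -78, -84, 2, -7, -18.5  ⇒  Σ = -239.5
Area = |Σ|/2 = 119.75.

119.75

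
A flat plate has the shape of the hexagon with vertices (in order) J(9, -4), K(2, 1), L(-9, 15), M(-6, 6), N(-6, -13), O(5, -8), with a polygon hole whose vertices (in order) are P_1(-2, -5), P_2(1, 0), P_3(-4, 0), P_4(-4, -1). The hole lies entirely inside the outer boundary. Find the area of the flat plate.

Outer boundary:
Σ = (17) + (39) + (36) + (114) + (113) + (52) = 371
Area = |Σ|/2 = 185.5.
Hole:
Apply the surveyor's formula: 2A = Σ (x_i·y_{i+1} − x_{i+1}·y_i), indices taken mod 4.
Σ = (5) + (0) + (4) + (18) = 27
Area = |Σ|/2 = 13.5.
Net area = 185.5 − 13.5 = 172.

172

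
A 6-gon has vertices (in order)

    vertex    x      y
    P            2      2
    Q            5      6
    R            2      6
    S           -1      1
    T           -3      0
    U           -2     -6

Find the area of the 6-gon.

Apply Gauss's area formula: 2A = Σ (x_i·y_{i+1} − x_{i+1}·y_i), indices taken mod 6.
P→Q: (2)(6) − (5)(2) = 2
Q→R: (5)(6) − (2)(6) = 18
R→S: (2)(1) − (-1)(6) = 8
S→T: (-1)(0) − (-3)(1) = 3
T→U: (-3)(-6) − (-2)(0) = 18
U→P: (-2)(2) − (2)(-6) = 8
Σ = 57
Area = |Σ|/2 = 28.5.

28.5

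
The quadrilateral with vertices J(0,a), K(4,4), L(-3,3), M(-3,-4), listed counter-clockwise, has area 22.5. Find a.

The doubled signed area Σ (x_i y_{i+1} − x_{i+1} y_i) is linear in a.
With a=0 it equals 45; the coefficient of a is -7 (from the two edges through J).
So -7·a + 45 = 2·22.5 = 45 ⇒ a = 0.

0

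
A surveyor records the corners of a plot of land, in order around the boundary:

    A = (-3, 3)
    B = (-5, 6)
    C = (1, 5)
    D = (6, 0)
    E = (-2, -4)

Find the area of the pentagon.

53

Apply the shoelace (surveyor's) formula: 2A = Σ (x_i·y_{i+1} − x_{i+1}·y_i), indices taken mod 5.
Σ = (-3) + (-31) + (-30) + (-24) + (-18) = -106
Area = |Σ|/2 = 53.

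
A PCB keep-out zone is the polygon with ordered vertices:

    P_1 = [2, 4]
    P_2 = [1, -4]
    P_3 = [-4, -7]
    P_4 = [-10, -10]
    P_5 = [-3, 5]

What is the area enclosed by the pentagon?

P_1→P_2: (2)(-4) − (1)(4) = -12
P_2→P_3: (1)(-7) − (-4)(-4) = -23
P_3→P_4: (-4)(-10) − (-10)(-7) = -30
P_4→P_5: (-10)(5) − (-3)(-10) = -80
P_5→P_1: (-3)(4) − (2)(5) = -22
Σ = -167
Area = |Σ|/2 = 83.5.

83.5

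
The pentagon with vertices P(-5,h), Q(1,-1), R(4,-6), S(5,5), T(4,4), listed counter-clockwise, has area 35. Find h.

-1

The doubled signed area Σ (x_i y_{i+1} − x_{i+1} y_i) is linear in h.
With h=0 it equals 73; the coefficient of h is 3 (from the two edges through P).
So 3·h + 73 = 2·35 = 70 ⇒ h = -1.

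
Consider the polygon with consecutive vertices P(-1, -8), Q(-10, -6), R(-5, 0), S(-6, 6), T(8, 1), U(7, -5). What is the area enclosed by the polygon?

Apply the shoelace (surveyor's) formula: 2A = Σ (x_i·y_{i+1} − x_{i+1}·y_i), indices taken mod 6.
Cross-terms: -74, -30, -30, -54, -47, -61  ⇒  Σ = -296
Area = |Σ|/2 = 148.

148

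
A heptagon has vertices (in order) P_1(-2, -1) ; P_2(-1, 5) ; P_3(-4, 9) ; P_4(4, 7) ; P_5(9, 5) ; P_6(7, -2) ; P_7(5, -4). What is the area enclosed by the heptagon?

95.5

Apply Gauss's area formula: 2A = Σ (x_i·y_{i+1} − x_{i+1}·y_i), indices taken mod 7.
Σ = (-11) + (11) + (-64) + (-43) + (-53) + (-18) + (-13) = -191
Area = |Σ|/2 = 95.5.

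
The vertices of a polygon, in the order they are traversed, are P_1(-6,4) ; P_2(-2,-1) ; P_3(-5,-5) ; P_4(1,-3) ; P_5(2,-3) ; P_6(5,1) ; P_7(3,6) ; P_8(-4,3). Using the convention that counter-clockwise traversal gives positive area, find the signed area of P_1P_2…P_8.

60.5

Apply Gauss's area formula: 2A = Σ (x_i·y_{i+1} − x_{i+1}·y_i), indices taken mod 8.
Σ = (14) + (5) + (20) + (3) + (17) + (27) + (33) + (2) = 121
Signed area = Σ/2 = 60.5 (positive ⇒ counter-clockwise traversal).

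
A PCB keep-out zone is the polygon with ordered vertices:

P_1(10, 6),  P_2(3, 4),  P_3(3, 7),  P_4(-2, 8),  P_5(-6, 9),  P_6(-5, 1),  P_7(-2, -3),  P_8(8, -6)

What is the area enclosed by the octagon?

Cross-terms: 22, 9, 38, 30, 39, 17, 36, 108  ⇒  Σ = 299
Area = |Σ|/2 = 149.5.

149.5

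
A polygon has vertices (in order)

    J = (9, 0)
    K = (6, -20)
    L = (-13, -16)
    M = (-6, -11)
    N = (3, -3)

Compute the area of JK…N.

Apply the surveyor's formula: 2A = Σ (x_i·y_{i+1} − x_{i+1}·y_i), indices taken mod 5.
Σ = (-180) + (-356) + (47) + (51) + (27) = -411
Area = |Σ|/2 = 205.5.

205.5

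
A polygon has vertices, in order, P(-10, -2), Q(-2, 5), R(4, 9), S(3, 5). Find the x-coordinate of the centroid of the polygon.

-43/33

Apply the shoelace formula. First the cross-terms c_i = x_i·y_{i+1} − x_{i+1}·y_i:
  -54, -38, -7, 44  ⇒  2A = -55, A = -27.5.
Then Σ (x_i + x_{i+1})·c_i = 215, so x̄ = 215 / (6·(-27.5)) = -43/33.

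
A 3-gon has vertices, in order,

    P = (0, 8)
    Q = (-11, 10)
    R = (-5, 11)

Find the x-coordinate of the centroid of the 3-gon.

Apply Gauss's area formula. First the cross-terms c_i = x_i·y_{i+1} − x_{i+1}·y_i:
  88, -71, -40  ⇒  2A = -23, A = -11.5.
Then Σ (x_i + x_{i+1})·c_i = 368, so x̄ = 368 / (6·(-11.5)) = -16/3.

-16/3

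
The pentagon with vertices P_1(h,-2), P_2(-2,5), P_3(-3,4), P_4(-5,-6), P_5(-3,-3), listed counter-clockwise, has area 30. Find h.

Write out the shoelace sum; only the two edges meeting at P_1 involve h:
2·Area = [((-3)·(-2) − h·(-3)) + (h·5 − (-2)·(-2))] + 42
       = 8·h + 44 = 60
⇒ h = 2.

2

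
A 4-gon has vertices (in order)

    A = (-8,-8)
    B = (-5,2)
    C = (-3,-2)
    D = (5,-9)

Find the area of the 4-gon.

57.5

Apply the surveyor's formula: 2A = Σ (x_i·y_{i+1} − x_{i+1}·y_i), indices taken mod 4.
Σ = (-56) + (16) + (37) + (-112) = -115
Area = |Σ|/2 = 57.5.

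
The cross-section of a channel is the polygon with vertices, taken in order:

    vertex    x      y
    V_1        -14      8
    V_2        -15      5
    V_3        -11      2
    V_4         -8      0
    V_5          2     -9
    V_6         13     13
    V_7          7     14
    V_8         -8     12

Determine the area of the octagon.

348.5

Apply the shoelace formula: 2A = Σ (x_i·y_{i+1} − x_{i+1}·y_i), indices taken mod 8.
Σ = (50) + (25) + (16) + (72) + (143) + (91) + (196) + (104) = 697
Area = |Σ|/2 = 348.5.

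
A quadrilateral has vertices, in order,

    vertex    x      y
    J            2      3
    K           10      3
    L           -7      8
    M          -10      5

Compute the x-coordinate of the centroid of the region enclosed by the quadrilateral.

-215/123

Apply Gauss's area formula. First the cross-terms c_i = x_i·y_{i+1} − x_{i+1}·y_i:
  -24, 101, 45, -40  ⇒  2A = 82, A = 41.
Then Σ (x_i + x_{i+1})·c_i = -430, so x̄ = -430 / (6·41) = -215/123.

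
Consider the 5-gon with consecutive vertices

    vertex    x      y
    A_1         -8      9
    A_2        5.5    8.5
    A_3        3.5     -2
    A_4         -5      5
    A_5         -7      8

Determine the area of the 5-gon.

77.375

Σ = (-117.5) + (-40.75) + (7.5) + (-5) + (1) = -154.75
Area = |Σ|/2 = 77.375.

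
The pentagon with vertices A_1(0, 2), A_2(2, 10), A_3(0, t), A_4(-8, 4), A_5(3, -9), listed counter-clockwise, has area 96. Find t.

13

The doubled signed area Σ (x_i y_{i+1} − x_{i+1} y_i) is linear in t.
With t=0 it equals 62; the coefficient of t is 10 (from the two edges through A_3).
So 10·t + 62 = 2·96 = 192 ⇒ t = 13.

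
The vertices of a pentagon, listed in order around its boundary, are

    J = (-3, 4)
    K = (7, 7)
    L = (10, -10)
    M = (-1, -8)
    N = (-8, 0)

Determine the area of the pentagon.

187.5

Apply the shoelace formula: 2A = Σ (x_i·y_{i+1} − x_{i+1}·y_i), indices taken mod 5.
Σ = (-49) + (-140) + (-90) + (-64) + (-32) = -375
Area = |Σ|/2 = 187.5.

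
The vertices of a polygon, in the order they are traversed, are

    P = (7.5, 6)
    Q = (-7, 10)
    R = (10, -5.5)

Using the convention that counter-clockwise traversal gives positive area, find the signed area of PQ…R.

Apply Gauss's area formula: 2A = Σ (x_i·y_{i+1} − x_{i+1}·y_i), indices taken mod 3.
Σ = (117) + (-61.5) + (101.25) = 156.75
Signed area = Σ/2 = 78.375 (positive ⇒ counter-clockwise traversal).

78.375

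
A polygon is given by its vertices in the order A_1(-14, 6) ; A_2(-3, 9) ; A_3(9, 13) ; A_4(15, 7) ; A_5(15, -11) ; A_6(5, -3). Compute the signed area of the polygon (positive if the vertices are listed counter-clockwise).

Apply Gauss's area formula: 2A = Σ (x_i·y_{i+1} − x_{i+1}·y_i), indices taken mod 6.
Σ = (-108) + (-120) + (-132) + (-270) + (10) + (-12) = -632
Signed area = Σ/2 = -316 (negative ⇒ clockwise traversal).

-316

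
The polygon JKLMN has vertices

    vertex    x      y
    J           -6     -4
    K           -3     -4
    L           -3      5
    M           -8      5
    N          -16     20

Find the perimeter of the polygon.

60

|JK| = √((3)² + (0)²) = √9 = 3
|KL| = √((0)² + (9)²) = √81 = 9
|LM| = √((-5)² + (0)²) = √25 = 5
|MN| = √((-8)² + (15)²) = √289 = 17
|NJ| = √((10)² + (-24)²) = √676 = 26
Perimeter = 3 + 9 + 5 + 17 + 26 = 60.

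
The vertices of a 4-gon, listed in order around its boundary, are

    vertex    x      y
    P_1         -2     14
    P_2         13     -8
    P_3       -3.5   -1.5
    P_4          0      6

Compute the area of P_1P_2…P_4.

111.25

Apply the surveyor's formula: 2A = Σ (x_i·y_{i+1} − x_{i+1}·y_i), indices taken mod 4.
Σ = (-166) + (-47.5) + (-21) + (12) = -222.5
Area = |Σ|/2 = 111.25.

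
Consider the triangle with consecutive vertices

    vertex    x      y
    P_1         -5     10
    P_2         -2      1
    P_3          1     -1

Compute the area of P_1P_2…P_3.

10.5

Σ = (15) + (1) + (5) = 21
Area = |Σ|/2 = 10.5.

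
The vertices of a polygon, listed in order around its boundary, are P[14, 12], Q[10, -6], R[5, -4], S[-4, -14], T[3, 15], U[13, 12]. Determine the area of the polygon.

Apply the shoelace formula: 2A = Σ (x_i·y_{i+1} − x_{i+1}·y_i), indices taken mod 6.
Σ = (-204) + (-10) + (-86) + (-18) + (-159) + (-12) = -489
Area = |Σ|/2 = 244.5.

244.5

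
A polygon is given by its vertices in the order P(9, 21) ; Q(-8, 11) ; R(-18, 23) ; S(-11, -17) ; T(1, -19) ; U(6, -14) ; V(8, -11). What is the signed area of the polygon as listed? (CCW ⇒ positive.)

P→Q: (9)(11) − (-8)(21) = 267
Q→R: (-8)(23) − (-18)(11) = 14
R→S: (-18)(-17) − (-11)(23) = 559
S→T: (-11)(-19) − (1)(-17) = 226
T→U: (1)(-14) − (6)(-19) = 100
U→V: (6)(-11) − (8)(-14) = 46
V→P: (8)(21) − (9)(-11) = 267
Σ = 1479
Signed area = Σ/2 = 739.5 (positive ⇒ counter-clockwise traversal).

739.5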